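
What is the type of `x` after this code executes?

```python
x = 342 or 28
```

'or' returns first truthy value (int)

int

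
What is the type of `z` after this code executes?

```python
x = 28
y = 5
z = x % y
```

int % int = int

int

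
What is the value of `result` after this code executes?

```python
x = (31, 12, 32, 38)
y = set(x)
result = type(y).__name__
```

x is tuple; y is set; result = 'set'

'set'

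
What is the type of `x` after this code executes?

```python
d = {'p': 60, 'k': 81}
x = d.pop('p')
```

dict.pop() returns the value

int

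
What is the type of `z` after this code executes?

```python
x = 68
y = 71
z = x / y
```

int / int = float

float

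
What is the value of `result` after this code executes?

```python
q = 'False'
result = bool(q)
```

q = 'False'; result = True

True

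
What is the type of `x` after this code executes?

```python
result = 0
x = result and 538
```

'and' returns first falsy value (0 is int)

int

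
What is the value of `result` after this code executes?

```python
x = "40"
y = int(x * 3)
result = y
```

x = '40'; y = 404040; result = 404040

404040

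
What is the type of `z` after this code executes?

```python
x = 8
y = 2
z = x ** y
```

positive int ** positive int = int

int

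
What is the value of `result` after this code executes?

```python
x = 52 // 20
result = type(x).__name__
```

x is int; result = 'int'

'int'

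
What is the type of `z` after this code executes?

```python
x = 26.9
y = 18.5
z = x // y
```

float // float = float

float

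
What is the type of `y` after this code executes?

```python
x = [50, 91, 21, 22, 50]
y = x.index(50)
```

list.index() returns int

int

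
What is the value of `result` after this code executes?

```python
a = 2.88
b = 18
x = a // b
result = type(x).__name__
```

a is float; b is int; x is float; result = 'float'

'float'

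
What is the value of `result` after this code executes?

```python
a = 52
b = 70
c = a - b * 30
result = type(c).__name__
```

a is int; b is int; c is int; result = 'int'

'int'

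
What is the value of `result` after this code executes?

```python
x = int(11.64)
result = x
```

x = 11; result = 11

11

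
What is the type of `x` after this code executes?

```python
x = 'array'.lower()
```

str.lower() returns str

str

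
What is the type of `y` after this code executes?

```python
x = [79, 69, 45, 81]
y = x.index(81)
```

list.index() returns int

int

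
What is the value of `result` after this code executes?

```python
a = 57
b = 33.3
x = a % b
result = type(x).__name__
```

a is int; b is float; x is float; result = 'float'

'float'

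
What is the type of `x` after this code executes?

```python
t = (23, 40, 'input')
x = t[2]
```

Index 2 of tuple is a str literal

str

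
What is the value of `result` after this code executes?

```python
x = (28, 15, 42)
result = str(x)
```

x = (28, 15, 42); result = '(28, 15, 42)'

'(28, 15, 42)'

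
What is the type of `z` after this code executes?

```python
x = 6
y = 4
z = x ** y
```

positive int ** positive int = int

int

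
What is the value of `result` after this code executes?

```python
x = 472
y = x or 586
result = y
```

x = 472; y = 472; result = 472

472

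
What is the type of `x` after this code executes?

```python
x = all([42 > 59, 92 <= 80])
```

all() returns bool

bool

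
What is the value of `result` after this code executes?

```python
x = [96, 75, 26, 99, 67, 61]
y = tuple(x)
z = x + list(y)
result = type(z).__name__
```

x is list; y is tuple; z is list; result = 'list'

'list'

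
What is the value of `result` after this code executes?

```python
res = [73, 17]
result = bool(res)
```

res = [73, 17]; result = True

True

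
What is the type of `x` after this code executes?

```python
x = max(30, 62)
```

max() of ints returns int

int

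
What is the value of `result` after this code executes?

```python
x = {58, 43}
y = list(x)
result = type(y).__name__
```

x is set; y is list; result = 'list'

'list'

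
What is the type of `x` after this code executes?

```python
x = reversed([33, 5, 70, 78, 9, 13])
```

reversed() on a list returns list_reverseiterator

list_reverseiterator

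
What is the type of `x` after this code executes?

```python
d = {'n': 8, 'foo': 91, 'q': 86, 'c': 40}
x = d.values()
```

.values() returns dict_values view

dict_values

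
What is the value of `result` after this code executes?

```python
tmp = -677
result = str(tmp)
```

tmp = -677; result = '-677'

'-677'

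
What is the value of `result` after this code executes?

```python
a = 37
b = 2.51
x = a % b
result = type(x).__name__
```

a is int; b is float; x is float; result = 'float'

'float'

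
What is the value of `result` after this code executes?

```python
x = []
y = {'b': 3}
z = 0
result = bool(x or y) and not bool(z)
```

x = []; y = {'b': 3}; z = 0; result = True

True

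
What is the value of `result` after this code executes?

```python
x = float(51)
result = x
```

x = 51.0; result = 51.0

51.0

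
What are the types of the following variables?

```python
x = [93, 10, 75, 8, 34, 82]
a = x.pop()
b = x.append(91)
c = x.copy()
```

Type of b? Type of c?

append() returns None; copy() returns list

NoneType, list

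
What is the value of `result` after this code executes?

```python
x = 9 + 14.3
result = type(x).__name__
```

x is float; result = 'float'

'float'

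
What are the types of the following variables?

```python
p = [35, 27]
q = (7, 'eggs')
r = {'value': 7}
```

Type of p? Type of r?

p is assigned a list literal (square brackets); r is assigned a dict literal ({key: value})

list, dict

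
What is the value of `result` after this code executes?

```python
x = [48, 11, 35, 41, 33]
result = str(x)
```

x = [48, 11, 35, 41, 33]; result = '[48, 11, 35, 41, 33]'

'[48, 11, 35, 41, 33]'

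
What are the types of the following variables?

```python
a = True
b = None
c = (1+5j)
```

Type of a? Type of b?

a is assigned the constant True, which has type bool; b is assigned None, whose type is NoneType

bool, NoneType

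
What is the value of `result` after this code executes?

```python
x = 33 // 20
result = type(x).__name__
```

x is int; result = 'int'

'int'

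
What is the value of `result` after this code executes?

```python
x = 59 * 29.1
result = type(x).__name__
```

x is float; result = 'float'

'float'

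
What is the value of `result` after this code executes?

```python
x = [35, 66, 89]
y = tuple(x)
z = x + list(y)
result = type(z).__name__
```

x is list; y is tuple; z is list; result = 'list'

'list'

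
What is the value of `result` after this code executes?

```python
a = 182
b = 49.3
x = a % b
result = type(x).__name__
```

a is int; b is float; x is float; result = 'float'

'float'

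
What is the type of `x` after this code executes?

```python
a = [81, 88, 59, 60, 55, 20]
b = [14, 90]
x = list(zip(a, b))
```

list(zip()) returns a list of tuples

list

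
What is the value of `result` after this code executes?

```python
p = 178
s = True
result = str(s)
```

p = 178; s = True; result = 'True'

'True'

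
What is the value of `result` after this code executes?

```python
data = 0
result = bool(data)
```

data = 0; result = False

False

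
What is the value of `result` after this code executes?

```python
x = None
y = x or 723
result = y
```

x = None; y = 723; result = 723

723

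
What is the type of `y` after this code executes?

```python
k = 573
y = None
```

None has type NoneType

NoneType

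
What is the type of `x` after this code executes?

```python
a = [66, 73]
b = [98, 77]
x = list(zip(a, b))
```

list(zip()) returns a list of tuples

list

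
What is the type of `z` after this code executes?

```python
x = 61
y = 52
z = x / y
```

int / int = float

float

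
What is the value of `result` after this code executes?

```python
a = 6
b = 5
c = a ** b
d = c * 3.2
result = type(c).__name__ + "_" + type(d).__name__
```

a is int; b is int; c is int; d is float; result = 'int_float'

'int_float'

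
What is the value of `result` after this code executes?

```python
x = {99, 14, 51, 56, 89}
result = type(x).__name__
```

x is set; result = 'set'

'set'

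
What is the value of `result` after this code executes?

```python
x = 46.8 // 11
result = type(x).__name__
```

x is float; result = 'float'

'float'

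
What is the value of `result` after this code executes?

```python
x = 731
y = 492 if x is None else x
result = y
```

x = 731; y = 731; result = 731

731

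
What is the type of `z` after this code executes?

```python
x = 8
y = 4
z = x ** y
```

positive int ** positive int = int

int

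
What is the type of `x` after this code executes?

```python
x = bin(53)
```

bin() returns str representation

str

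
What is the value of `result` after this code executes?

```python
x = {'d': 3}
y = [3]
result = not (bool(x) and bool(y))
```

x = {'d': 3}; y = [3]; result = False

False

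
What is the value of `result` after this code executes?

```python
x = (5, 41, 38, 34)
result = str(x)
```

x = (5, 41, 38, 34); result = '(5, 41, 38, 34)'

'(5, 41, 38, 34)'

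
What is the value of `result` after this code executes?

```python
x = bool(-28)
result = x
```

x = True; result = True

True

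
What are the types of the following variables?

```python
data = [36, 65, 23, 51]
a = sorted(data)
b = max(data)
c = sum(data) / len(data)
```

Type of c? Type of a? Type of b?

int / int = float; sorted() returns list; max of ints returns int

float, list, int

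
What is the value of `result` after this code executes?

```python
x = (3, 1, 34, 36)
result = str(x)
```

x = (3, 1, 34, 36); result = '(3, 1, 34, 36)'

'(3, 1, 34, 36)'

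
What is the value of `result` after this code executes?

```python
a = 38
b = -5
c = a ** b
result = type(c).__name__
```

a is int; b is int; c is float; result = 'float'

'float'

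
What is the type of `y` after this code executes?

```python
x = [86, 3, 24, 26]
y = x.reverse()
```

list.reverse() returns None

NoneType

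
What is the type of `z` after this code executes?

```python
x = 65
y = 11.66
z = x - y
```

int - float = float

float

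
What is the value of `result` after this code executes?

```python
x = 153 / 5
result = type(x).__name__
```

x is float; result = 'float'

'float'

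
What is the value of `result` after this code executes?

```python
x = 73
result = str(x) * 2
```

x = 73; result = '7373'

'7373'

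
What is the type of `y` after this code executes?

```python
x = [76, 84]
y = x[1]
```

Indexing list[int] returns int

int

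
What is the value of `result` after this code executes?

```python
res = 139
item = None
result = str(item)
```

res = 139; item = None; result = 'None'

'None'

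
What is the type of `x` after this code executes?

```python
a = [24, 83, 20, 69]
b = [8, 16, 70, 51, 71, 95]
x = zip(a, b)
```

zip() returns a zip object

zip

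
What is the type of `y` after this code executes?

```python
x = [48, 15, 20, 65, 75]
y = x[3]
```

Indexing list[int] returns int

int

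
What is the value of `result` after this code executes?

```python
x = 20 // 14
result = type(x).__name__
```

x is int; result = 'int'

'int'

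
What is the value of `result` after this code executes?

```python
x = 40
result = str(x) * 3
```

x = 40; result = '404040'

'404040'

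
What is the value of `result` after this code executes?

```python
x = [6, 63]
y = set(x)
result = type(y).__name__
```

x is list; y is set; result = 'set'

'set'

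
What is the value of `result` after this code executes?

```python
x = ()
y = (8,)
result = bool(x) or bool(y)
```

x = (); y = (8,); result = True

True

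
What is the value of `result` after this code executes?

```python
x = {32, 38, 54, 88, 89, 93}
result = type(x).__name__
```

x is set; result = 'set'

'set'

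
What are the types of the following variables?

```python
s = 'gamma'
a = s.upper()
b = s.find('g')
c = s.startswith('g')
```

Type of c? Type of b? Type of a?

startswith() returns bool; find() returns int; upper() returns str

bool, int, str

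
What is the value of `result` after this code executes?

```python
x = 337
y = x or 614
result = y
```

x = 337; y = 337; result = 337

337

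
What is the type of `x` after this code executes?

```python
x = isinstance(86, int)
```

isinstance() returns bool

bool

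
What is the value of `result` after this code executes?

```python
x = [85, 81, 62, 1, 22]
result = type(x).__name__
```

x is list; result = 'list'

'list'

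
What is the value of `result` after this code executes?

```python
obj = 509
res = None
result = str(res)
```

obj = 509; res = None; result = 'None'

'None'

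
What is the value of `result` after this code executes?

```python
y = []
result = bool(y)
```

y = []; result = False

False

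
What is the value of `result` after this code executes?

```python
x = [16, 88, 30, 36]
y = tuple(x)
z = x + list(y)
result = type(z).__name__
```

x is list; y is tuple; z is list; result = 'list'

'list'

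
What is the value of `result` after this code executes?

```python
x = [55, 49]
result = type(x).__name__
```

x is list; result = 'list'

'list'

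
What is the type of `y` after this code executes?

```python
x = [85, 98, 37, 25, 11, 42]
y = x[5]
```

Indexing list[int] returns int

int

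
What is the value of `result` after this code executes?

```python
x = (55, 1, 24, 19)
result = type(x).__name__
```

x is tuple; result = 'tuple'

'tuple'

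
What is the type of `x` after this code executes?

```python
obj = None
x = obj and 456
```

'and' returns first falsy value (None)

NoneType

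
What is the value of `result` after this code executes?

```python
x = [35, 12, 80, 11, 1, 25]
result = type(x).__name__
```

x is list; result = 'list'

'list'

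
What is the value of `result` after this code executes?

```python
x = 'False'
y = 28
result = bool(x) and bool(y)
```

x = 'False'; y = 28; result = True

True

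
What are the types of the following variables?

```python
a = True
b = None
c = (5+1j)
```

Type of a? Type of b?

a is assigned the constant True, which has type bool; b is assigned None, whose type is NoneType

bool, NoneType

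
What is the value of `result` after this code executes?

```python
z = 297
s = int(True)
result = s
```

z = 297; s = 1; result = 1

1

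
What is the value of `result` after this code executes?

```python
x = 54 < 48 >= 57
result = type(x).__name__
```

x is bool; result = 'bool'

'bool'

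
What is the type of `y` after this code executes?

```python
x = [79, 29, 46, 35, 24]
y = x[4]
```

Indexing list[int] returns int

int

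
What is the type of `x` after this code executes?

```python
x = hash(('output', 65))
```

hash() returns int

int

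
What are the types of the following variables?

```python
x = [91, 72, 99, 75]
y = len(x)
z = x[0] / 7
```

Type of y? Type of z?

len() returns int; int / int = float

int, float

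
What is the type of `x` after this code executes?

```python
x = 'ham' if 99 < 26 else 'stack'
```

Both branches of conditional are str

str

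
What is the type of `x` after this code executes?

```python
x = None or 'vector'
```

'or' with None returns the other truthy value (str)

str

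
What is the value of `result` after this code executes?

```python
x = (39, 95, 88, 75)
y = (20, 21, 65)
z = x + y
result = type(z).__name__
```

x is tuple; y is tuple; z is tuple; result = 'tuple'

'tuple'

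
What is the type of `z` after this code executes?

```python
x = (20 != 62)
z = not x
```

'not' returns bool

bool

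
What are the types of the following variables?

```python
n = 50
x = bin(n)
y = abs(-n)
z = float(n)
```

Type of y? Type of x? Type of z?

abs() of int returns int; bin() returns str; float() returns float

int, str, float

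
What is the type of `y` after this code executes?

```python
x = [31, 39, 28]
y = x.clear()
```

list.clear() returns None

NoneType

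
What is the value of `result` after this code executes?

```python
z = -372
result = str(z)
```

z = -372; result = '-372'

'-372'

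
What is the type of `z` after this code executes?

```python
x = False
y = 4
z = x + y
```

bool + int = int (bool is subclass of int)

int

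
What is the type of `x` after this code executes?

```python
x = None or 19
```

'or' with None returns the other truthy value

int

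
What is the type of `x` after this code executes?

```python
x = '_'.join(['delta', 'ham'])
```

str.join() returns str

str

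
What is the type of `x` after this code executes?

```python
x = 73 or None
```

'or' returns first truthy value

int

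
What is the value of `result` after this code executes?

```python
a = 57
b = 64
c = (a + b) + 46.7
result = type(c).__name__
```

a is int; b is int; c is float; result = 'float'

'float'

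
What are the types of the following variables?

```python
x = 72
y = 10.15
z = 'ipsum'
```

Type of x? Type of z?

x is assigned a bare integer (no decimal point), so it is an int; z is assigned a quoted string literal, so it is a str

int, str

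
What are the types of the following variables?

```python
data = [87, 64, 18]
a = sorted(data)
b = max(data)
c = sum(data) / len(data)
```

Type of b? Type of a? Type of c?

max of ints returns int; sorted() returns list; int / int = float

int, list, float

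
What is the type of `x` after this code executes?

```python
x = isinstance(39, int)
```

isinstance() returns bool

bool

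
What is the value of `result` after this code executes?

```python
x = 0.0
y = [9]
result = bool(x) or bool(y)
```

x = 0.0; y = [9]; result = True

True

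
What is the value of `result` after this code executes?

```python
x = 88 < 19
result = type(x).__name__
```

x is bool; result = 'bool'

'bool'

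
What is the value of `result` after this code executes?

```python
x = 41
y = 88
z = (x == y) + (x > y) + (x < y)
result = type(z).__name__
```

x is int; y is int; z is int; result = 'int'

'int'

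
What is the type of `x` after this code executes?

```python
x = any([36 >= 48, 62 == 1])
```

any() returns bool

bool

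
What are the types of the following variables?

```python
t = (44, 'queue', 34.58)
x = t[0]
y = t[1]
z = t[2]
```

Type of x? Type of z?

tuple[0] is int; tuple[2] is float

int, float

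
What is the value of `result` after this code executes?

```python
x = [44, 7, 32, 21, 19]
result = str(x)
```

x = [44, 7, 32, 21, 19]; result = '[44, 7, 32, 21, 19]'

'[44, 7, 32, 21, 19]'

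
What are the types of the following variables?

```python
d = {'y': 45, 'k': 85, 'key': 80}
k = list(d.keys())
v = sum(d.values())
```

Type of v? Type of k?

sum of ints is int; list() converts to list

int, list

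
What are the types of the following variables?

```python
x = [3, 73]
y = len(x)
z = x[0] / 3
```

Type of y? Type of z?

len() returns int; int / int = float

int, float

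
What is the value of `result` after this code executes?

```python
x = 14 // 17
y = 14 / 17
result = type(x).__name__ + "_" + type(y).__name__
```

x is int; y is float; result = 'int_float'

'int_float'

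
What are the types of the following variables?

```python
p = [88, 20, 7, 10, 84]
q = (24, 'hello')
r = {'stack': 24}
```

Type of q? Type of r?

q is assigned a tuple (parenthesized, comma-separated values); r is assigned a dict literal ({key: value})

tuple, dict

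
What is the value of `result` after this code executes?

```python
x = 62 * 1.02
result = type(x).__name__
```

x is float; result = 'float'

'float'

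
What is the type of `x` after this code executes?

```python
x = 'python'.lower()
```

str.lower() returns str

str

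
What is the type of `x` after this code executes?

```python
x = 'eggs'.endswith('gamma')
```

str.endswith() returns bool

bool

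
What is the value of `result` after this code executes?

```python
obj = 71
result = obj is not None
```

obj = 71; result = True

True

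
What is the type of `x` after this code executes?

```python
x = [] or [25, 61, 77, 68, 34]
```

'or' returns first truthy value (list)

list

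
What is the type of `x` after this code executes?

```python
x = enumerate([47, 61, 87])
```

enumerate() returns an enumerate object

enumerate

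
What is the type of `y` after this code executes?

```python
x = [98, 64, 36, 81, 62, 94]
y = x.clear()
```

list.clear() returns None

NoneType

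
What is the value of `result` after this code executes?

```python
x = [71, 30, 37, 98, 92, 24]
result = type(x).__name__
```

x is list; result = 'list'

'list'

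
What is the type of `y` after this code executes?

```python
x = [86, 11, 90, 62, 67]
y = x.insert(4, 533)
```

list.insert() returns None

NoneType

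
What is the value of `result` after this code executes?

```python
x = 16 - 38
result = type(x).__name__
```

x is int; result = 'int'

'int'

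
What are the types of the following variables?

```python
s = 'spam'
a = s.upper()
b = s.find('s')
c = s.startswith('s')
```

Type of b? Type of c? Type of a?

find() returns int; startswith() returns bool; upper() returns str

int, bool, str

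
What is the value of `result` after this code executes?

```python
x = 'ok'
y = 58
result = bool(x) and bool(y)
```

x = 'ok'; y = 58; result = True

True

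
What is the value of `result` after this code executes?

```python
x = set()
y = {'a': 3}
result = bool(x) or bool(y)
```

x = set(); y = {'a': 3}; result = True

True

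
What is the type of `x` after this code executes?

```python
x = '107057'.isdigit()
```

str.isdigit() returns bool

bool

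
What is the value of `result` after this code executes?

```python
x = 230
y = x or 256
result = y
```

x = 230; y = 230; result = 230

230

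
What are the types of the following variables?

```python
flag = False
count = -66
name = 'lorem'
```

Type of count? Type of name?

count is assigned a bare integer (no decimal point), so it is an int; name is assigned a quoted string literal, so it is a str

int, str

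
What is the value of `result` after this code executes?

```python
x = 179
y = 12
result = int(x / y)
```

x = 179; y = 12; result = 14

14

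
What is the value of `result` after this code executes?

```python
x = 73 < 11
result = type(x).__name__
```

x is bool; result = 'bool'

'bool'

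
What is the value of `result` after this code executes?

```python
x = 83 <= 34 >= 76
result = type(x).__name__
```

x is bool; result = 'bool'

'bool'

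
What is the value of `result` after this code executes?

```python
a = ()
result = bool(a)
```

a = (); result = False

False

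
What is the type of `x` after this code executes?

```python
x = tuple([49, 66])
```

tuple() constructor returns tuple

tuple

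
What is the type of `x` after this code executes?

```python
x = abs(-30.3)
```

abs() of float returns float

float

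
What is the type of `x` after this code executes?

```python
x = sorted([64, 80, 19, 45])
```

sorted() always returns list

list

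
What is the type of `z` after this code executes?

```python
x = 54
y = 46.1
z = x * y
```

int * float = float

float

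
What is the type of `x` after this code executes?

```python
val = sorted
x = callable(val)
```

callable() returns bool

bool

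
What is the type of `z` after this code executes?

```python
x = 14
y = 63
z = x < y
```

Comparison returns bool

bool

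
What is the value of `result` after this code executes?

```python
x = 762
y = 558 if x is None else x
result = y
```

x = 762; y = 762; result = 762

762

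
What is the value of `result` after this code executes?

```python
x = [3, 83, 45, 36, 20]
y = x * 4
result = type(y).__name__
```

x is list; y is list; result = 'list'

'list'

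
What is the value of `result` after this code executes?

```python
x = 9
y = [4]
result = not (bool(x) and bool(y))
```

x = 9; y = [4]; result = False

False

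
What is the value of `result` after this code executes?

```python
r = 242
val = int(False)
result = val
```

r = 242; val = 0; result = 0

0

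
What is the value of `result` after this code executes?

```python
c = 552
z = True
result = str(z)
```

c = 552; z = True; result = 'True'

'True'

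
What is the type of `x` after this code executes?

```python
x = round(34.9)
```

round() with no decimal places returns int

int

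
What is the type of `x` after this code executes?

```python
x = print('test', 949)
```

print() returns None

NoneType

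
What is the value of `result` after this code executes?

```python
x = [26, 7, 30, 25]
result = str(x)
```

x = [26, 7, 30, 25]; result = '[26, 7, 30, 25]'

'[26, 7, 30, 25]'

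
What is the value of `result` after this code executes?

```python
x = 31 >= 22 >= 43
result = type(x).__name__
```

x is bool; result = 'bool'

'bool'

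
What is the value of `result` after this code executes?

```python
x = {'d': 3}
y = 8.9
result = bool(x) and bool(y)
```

x = {'d': 3}; y = 8.9; result = True

True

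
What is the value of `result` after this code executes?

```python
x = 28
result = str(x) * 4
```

x = 28; result = '28282828'

'28282828'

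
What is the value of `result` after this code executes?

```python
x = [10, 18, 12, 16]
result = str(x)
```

x = [10, 18, 12, 16]; result = '[10, 18, 12, 16]'

'[10, 18, 12, 16]'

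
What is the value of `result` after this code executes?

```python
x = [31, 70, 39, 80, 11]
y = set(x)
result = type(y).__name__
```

x is list; y is set; result = 'set'

'set'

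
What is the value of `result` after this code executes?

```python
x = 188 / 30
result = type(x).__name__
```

x is float; result = 'float'

'float'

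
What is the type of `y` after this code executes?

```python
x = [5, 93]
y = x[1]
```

Indexing list[int] returns int

int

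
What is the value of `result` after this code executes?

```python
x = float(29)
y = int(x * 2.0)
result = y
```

x = 29.0; y = 58; result = 58

58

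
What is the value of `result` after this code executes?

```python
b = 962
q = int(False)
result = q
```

b = 962; q = 0; result = 0

0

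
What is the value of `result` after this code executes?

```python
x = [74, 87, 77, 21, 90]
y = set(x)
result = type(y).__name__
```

x is list; y is set; result = 'set'

'set'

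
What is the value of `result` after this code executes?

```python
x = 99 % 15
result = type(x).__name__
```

x is int; result = 'int'

'int'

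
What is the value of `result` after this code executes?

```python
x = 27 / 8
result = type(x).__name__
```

x is float; result = 'float'

'float'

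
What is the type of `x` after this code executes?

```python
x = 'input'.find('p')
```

str.find() returns int index

int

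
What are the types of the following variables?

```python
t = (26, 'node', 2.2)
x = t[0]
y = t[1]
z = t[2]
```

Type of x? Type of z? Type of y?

tuple[0] is int; tuple[2] is float; tuple[1] is str

int, float, str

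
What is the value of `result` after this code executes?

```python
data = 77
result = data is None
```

data = 77; result = False

False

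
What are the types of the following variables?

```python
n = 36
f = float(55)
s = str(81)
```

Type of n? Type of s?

n is assigned a bare integer (no decimal point), so it is an int; s is assigned the result of calling str(), which returns a str

int, str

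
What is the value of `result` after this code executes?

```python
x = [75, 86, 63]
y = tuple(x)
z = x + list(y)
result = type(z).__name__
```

x is list; y is tuple; z is list; result = 'list'

'list'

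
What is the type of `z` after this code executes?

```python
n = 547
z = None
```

None has type NoneType

NoneType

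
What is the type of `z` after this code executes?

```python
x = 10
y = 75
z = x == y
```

Equality comparison returns bool

bool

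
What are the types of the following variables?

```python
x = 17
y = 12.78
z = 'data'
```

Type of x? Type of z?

x is assigned a bare integer (no decimal point), so it is an int; z is assigned a quoted string literal, so it is a str

int, str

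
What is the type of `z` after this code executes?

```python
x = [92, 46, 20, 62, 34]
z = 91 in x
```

'in' operator returns bool

bool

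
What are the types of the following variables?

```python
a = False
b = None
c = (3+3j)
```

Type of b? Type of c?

b is assigned None, whose type is NoneType; c is assigned (3+3j), an int plus an imaginary literal (j suffix), which evaluates to complex

NoneType, complex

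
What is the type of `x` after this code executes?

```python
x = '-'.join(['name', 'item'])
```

str.join() returns str

str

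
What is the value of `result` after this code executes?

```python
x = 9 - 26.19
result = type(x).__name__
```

x is float; result = 'float'

'float'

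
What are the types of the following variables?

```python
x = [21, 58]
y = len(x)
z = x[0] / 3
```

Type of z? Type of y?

int / int = float; len() returns int

float, int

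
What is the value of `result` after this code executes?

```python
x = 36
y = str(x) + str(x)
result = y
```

x = 36; y = '3636'; result = '3636'

'3636'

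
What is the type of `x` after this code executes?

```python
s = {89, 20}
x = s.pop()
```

Popping from set[int] returns int

int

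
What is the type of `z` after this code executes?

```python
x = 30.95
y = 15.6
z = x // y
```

float // float = float

float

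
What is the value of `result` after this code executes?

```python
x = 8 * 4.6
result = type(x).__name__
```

x is float; result = 'float'

'float'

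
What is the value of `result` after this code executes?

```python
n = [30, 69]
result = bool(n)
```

n = [30, 69]; result = True

True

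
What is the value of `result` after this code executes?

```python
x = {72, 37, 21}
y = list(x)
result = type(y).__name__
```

x is set; y is list; result = 'list'

'list'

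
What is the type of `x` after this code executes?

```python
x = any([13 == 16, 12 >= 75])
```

any() returns bool

bool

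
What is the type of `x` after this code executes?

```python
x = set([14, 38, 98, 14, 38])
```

set() constructor returns set

set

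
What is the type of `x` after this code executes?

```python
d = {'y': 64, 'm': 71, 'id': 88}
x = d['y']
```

Accessing dict[str, int] with str key returns int

int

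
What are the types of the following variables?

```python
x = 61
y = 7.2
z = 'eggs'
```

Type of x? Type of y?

x is assigned a bare integer (no decimal point), so it is an int; y is assigned a number with a decimal point, so it is a float

int, float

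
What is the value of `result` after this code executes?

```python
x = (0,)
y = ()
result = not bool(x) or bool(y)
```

x = (0,); y = (); result = False

False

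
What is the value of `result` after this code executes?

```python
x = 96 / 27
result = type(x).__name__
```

x is float; result = 'float'

'float'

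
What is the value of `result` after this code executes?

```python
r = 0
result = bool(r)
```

r = 0; result = False

False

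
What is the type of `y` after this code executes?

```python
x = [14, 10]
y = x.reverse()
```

list.reverse() returns None

NoneType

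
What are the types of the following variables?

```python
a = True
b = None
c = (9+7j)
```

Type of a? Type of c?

a is assigned the constant True, which has type bool; c is assigned (9+7j), an int plus an imaginary literal (j suffix), which evaluates to complex

bool, complex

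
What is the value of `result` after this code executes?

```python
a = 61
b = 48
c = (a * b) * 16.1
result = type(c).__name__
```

a is int; b is int; c is float; result = 'float'

'float'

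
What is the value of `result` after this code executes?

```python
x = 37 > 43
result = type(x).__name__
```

x is bool; result = 'bool'

'bool'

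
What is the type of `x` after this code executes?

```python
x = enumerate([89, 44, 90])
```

enumerate() returns an enumerate object

enumerate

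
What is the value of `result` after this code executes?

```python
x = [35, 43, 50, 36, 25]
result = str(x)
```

x = [35, 43, 50, 36, 25]; result = '[35, 43, 50, 36, 25]'

'[35, 43, 50, 36, 25]'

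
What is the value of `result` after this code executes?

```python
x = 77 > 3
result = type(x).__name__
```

x is bool; result = 'bool'

'bool'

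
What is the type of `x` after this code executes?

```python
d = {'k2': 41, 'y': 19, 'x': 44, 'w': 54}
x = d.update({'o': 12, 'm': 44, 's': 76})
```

dict.update() returns None

NoneType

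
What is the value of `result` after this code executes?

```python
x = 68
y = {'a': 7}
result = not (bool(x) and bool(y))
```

x = 68; y = {'a': 7}; result = False

False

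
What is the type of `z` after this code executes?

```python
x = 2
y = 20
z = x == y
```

Equality comparison returns bool

bool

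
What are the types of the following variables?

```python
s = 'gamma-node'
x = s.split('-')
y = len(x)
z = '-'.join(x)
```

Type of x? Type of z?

str.split() returns list; str.join() returns str

list, str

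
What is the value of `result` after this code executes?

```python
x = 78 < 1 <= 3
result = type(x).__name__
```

x is bool; result = 'bool'

'bool'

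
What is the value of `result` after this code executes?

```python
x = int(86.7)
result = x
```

x = 86; result = 86

86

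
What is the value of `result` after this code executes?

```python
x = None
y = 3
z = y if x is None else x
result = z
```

x = None; y = 3; z = 3; result = 3

3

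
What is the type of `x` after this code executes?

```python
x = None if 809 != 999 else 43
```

809 != 999 is True, so the if branch is taken

NoneType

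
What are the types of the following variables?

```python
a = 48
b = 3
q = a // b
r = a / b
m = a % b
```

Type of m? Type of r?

% of ints returns int; / returns float

int, float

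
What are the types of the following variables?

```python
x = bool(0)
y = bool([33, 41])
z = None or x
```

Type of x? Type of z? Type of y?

bool() returns bool; None or bool returns the bool; bool() returns bool

bool, bool, bool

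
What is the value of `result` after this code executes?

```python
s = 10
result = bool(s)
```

s = 10; result = True

True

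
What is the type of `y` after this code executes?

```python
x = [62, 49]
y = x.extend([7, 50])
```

list.extend() returns None

NoneType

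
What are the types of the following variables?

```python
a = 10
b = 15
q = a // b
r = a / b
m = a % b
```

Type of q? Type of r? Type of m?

// returns int; / returns float; % of ints returns int

int, float, int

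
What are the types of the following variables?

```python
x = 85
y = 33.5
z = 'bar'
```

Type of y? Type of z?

y is assigned a number with a decimal point, so it is a float; z is assigned a quoted string literal, so it is a str

float, str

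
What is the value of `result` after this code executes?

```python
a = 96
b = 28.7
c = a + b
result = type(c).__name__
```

a is int; b is float; c is float; result = 'float'

'float'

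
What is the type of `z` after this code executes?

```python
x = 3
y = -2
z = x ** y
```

int ** negative = float

float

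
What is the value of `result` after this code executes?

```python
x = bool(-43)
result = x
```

x = True; result = True

True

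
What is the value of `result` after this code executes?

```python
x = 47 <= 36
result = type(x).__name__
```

x is bool; result = 'bool'

'bool'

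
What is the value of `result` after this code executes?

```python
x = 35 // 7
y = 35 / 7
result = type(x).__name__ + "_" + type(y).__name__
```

x is int; y is float; result = 'int_float'

'int_float'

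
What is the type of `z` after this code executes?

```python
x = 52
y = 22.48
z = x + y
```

int + float = float

float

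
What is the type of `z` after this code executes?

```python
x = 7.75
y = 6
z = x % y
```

float % int = float

float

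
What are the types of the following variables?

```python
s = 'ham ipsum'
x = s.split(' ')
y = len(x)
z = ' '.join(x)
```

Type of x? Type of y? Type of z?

str.split() returns list; len() returns int; str.join() returns str

list, int, str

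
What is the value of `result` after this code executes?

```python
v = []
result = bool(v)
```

v = []; result = False

False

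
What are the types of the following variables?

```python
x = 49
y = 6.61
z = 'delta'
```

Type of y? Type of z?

y is assigned a number with a decimal point, so it is a float; z is assigned a quoted string literal, so it is a str

float, str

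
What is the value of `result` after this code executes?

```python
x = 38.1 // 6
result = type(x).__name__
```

x is float; result = 'float'

'float'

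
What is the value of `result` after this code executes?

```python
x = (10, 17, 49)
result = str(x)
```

x = (10, 17, 49); result = '(10, 17, 49)'

'(10, 17, 49)'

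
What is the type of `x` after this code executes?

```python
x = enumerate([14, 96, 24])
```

enumerate() returns an enumerate object

enumerate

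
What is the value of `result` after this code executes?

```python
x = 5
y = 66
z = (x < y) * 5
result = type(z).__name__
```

x is int; y is int; z is int; result = 'int'

'int'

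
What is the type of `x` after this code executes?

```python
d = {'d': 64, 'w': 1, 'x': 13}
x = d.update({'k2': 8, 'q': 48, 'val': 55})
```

dict.update() returns None

NoneType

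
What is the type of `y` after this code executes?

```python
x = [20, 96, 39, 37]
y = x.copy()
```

list.copy() returns list

list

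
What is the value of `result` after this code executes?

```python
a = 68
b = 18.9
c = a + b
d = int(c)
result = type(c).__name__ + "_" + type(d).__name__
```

a is int; b is float; c is float; d is int; result = 'float_int'

'float_int'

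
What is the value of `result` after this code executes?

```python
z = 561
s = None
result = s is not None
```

z = 561; s = None; result = False

False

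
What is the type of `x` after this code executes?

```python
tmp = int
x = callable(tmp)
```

callable() returns bool

bool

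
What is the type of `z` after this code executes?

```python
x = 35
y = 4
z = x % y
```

int % int = int

int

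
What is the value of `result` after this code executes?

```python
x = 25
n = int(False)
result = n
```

x = 25; n = 0; result = 0

0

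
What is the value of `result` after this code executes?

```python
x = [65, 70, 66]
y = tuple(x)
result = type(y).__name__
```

x is list; y is tuple; result = 'tuple'

'tuple'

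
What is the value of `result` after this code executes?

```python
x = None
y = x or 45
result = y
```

x = None; y = 45; result = 45

45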